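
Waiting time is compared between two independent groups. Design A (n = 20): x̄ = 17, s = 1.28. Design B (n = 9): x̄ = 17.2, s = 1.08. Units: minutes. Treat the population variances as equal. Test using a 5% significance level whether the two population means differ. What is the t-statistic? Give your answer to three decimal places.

Let group 1 = design A, group 2 = design B. H0: μ_1 = μ_2; H1: μ_1 ≠ μ_2 (two-sample pooled-variance t-test, two-sided).
s_p² = [(20−1)·1.28² + (9−1)·1.08²]/(20+9−2) = 1.49855
t = (17 − 17.2)/√[1.49855·(1/20 + 1/9)] = -0.407
df = n₁ + n₂ − 2 = 27
Two-sided p-value ≈ 0.6872
Since p ≈ 0.6872 > α = 0.05, fail to reject H0; the evidence is not statistically significant.

-0.407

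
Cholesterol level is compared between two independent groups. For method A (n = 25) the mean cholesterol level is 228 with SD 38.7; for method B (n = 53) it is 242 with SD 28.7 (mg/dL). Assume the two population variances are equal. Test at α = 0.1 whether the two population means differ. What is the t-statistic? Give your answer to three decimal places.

-1.792

Let group 1 = method A, group 2 = method B. H0: μ_1 = μ_2; H1: μ_1 ≠ μ_2 (two-sample pooled-variance t-test, two-sided).
s_p² = [(25−1)·38.7² + (53−1)·28.7²]/(25+53−2) = 1036.53
t = (228 − 242)/√[1036.53·(1/25 + 1/53)] = -1.792
df = n₁ + n₂ − 2 = 76
Two-sided p-value ≈ 0.077
Since p ≈ 0.077 < α = 0.1, reject H0; the data support H1.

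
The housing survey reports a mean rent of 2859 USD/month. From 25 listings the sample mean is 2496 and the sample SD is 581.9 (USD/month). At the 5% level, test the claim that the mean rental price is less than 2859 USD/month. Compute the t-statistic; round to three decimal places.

-3.119

H0: μ = 2859; H1: μ < 2859 (one-sample t-test, left-tailed).
t = (x̄ − μ₀)/(s/√n) = (2496 − 2859)/(581.9/√25) = -3.119
df = n − 1 = 24
p-value = P(T ≤ -3.119) ≈ 0.002
Since p ≈ 0.002 < α = 0.05, reject H0; the evidence is statistically significant.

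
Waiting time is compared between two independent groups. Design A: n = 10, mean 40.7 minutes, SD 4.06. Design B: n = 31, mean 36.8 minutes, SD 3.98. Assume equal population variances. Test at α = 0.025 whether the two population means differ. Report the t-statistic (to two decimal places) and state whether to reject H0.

Let group 1 = design A, group 2 = design B. H0: μ_1 = μ_2; H1: μ_1 ≠ μ_2 (two-sample pooled-variance t-test, two-sided).
s_p² = [(10−1)·4.06² + (31−1)·3.98²]/(10+31−2) = 15.9888
t = (40.7 − 36.8)/√[15.9888·(1/10 + 1/31)] = 2.68
df = n₁ + n₂ − 2 = 39
Two-sided p-value ≈ 0.0107
Since p ≈ 0.0107 < α = 0.025, reject H0; the evidence is statistically significant.

t = 2.68; reject H0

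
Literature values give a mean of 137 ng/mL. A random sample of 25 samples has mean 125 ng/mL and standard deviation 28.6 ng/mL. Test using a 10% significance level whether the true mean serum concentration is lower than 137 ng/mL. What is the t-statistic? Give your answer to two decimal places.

H0: μ = 137; H1: μ < 137 (one-sample t-test, left-tailed).
t = (x̄ − μ₀)/(s/√n) = (125 − 137)/(28.6/√25) = -2.10
df = n − 1 = 24
p-value = P(T ≤ -2.10) ≈ 0.0233
Since p ≈ 0.0233 < α = 0.1, reject H0; the evidence is statistically significant.

-2.10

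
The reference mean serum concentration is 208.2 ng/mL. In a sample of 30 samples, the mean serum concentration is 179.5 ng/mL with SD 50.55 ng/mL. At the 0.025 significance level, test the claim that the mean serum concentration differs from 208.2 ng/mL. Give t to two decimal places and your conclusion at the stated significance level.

H0: μ = 208.2; H1: μ ≠ 208.2 (one-sample t-test, two-sided).
t = (x̄ − μ₀)/(s/√n) = (179.5 − 208.2)/(50.55/√30) = -3.11
df = n − 1 = 29
Two-sided p-value ≈ 0.004
Since p ≈ 0.004 < α = 0.025, reject H0; the evidence is statistically significant.

t = -3.11; reject H0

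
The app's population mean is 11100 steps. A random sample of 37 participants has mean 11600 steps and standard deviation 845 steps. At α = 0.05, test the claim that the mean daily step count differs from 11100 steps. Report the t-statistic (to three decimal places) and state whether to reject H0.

H0: μ = 11100; H1: μ ≠ 11100 (one-sample t-test, two-sided).
t = (x̄ − μ₀)/(s/√n) = (11600 − 11100)/(845/√37) = 3.599
df = n − 1 = 36
Two-sided p-value ≈ 0.001
Since p ≈ 0.001 < α = 0.05, reject H0; the data support H1.

t = 3.599; reject H0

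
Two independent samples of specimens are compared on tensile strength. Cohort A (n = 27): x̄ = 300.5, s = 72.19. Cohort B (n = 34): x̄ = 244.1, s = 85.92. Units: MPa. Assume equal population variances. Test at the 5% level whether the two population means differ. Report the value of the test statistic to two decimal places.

2.73

Let group 1 = cohort A, group 2 = cohort B. H0: μ_1 = μ_2; H1: μ_1 ≠ μ_2 (two-sample pooled-variance t-test, two-sided).
s_p² = [(27−1)·72.19² + (34−1)·85.92²]/(27+34−2) = 6425.6
t = (300.5 − 244.1)/√[6425.6·(1/27 + 1/34)] = 2.73
df = n₁ + n₂ − 2 = 59
Two-sided p-value ≈ 0.0083
Since p ≈ 0.0083 < α = 0.05, reject H0; the evidence is statistically significant.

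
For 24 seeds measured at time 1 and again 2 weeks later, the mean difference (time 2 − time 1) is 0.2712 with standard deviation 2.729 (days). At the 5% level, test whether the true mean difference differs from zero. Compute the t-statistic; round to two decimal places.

H0: μ_d = 0; H1: μ_d ≠ 0 (paired t-test on the differences, two-sided).
t = d̄/(s_d/√n) = 0.2712/(2.729/√24) = 0.49
df = n − 1 = 23
Two-sided p-value ≈ 0.6310
Since p ≈ 0.6310 > α = 0.05, fail to reject H0; the data do not provide sufficient evidence against H0.

0.49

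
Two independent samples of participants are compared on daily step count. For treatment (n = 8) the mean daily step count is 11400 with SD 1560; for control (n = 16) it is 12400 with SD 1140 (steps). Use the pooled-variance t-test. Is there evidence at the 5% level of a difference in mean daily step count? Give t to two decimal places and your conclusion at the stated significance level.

t = -1.79; fail to reject H0

Let group 1 = treatment, group 2 = control. H0: μ_1 = μ_2; H1: μ_1 ≠ μ_2 (two-sample pooled-variance t-test, two-sided).
s_p² = [(8−1)·1560² + (16−1)·1140²]/(8+16−2) = 1660420
t = (11400 − 12400)/√[1660420·(1/8 + 1/16)] = -1.79
df = n₁ + n₂ − 2 = 22
Two-sided p-value ≈ 0.087
Since p ≈ 0.087 > α = 0.05, fail to reject H0; the evidence is not statistically significant.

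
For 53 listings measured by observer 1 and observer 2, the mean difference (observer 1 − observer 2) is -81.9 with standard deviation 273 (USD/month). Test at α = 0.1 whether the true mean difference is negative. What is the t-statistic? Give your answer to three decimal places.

H0: μ_d = 0; H1: μ_d < 0 (paired t-test on the differences, left-tailed).
t = d̄/(s_d/√n) = -81.9/(273/√53) = -2.184
df = n − 1 = 52
p-value = P(T ≤ -2.184) ≈ 0.017
Since p ≈ 0.017 < α = 0.1, reject H0; the evidence is statistically significant.

-2.184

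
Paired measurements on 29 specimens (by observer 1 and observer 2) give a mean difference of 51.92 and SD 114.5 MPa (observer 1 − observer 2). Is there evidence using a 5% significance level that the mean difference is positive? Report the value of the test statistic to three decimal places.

2.442

H0: μ_d = 0; H1: μ_d > 0 (paired t-test on the differences, right-tailed).
t = d̄/(s_d/√n) = 51.92/(114.5/√29) = 2.442
df = n − 1 = 28
p-value = P(T ≥ 2.442) ≈ 0.011
Since p ≈ 0.011 < α = 0.05, reject H0; the evidence is statistically significant.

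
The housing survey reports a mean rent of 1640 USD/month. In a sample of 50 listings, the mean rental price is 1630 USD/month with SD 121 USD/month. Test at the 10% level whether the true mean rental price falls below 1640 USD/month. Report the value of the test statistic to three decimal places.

-0.584

H0: μ = 1640; H1: μ < 1640 (one-sample t-test, left-tailed).
t = (x̄ − μ₀)/(s/√n) = (1630 − 1640)/(121/√50) = -0.584
df = n − 1 = 49
p-value = P(T ≤ -0.584) ≈ 0.281
Since p ≈ 0.281 > α = 0.1, fail to reject H0; the evidence is not statistically significant.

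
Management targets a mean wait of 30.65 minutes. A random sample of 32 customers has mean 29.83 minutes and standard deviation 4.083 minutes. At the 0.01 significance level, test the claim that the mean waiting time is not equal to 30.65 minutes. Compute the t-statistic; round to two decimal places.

H0: μ = 30.65; H1: μ ≠ 30.65 (one-sample t-test, two-sided).
t = (x̄ − μ₀)/(s/√n) = (29.83 − 30.65)/(4.083/√32) = -1.14
df = n − 1 = 31
Two-sided p-value ≈ 0.265
Since p ≈ 0.265 > α = 0.01, fail to reject H0; the data do not provide sufficient evidence against H0.

-1.14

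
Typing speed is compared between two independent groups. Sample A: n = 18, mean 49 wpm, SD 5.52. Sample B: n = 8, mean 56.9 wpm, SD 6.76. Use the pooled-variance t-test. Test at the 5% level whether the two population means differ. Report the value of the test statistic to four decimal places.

Let group 1 = sample A, group 2 = sample B. H0: μ_1 = μ_2; H1: μ_1 ≠ μ_2 (two-sample pooled-variance t-test, two-sided).
s_p² = [(18−1)·5.52² + (8−1)·6.76²]/(18+8−2) = 34.9117
t = (49 − 56.9)/√[34.9117·(1/18 + 1/8)] = -3.1466
df = n₁ + n₂ − 2 = 24
Two-sided p-value ≈ 0.0044
Since p ≈ 0.0044 < α = 0.05, reject H0; the evidence is statistically significant.

-3.1466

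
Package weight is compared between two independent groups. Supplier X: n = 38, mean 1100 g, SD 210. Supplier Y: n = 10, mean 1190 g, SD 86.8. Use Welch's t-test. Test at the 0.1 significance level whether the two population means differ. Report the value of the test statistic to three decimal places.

Let group 1 = supplier X, group 2 = supplier Y. H0: μ_1 = μ_2; H1: μ_1 ≠ μ_2 (Welch's two-sample t-test, two-sided).
t = (x̄_1 − x̄_2)/√(s_1²/n_1 + s_2²/n_2) = (1100 − 1190)/√(210²/38 + 86.8²/10) = -2.057
Welch–Satterthwaite df ≈ 36.83
Two-sided p-value ≈ 0.047
Since p ≈ 0.047 < α = 0.1, reject H0; the data support H1.

-2.057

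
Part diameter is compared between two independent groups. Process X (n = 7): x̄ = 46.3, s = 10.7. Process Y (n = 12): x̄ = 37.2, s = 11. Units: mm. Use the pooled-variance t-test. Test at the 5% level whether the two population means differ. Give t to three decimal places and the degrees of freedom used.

Let group 1 = process X, group 2 = process Y. H0: μ_1 = μ_2; H1: μ_1 ≠ μ_2 (two-sample pooled-variance t-test, two-sided).
s_p² = [(7−1)·10.7² + (12−1)·11²]/(7+12−2) = 118.702
t = (46.3 − 37.2)/√[118.702·(1/7 + 1/12)] = 1.756
df = n₁ + n₂ − 2 = 17
Two-sided p-value ≈ 0.097
Since p ≈ 0.097 > α = 0.05, fail to reject H0; the evidence is not statistically significant.

t = 1.756, df = 17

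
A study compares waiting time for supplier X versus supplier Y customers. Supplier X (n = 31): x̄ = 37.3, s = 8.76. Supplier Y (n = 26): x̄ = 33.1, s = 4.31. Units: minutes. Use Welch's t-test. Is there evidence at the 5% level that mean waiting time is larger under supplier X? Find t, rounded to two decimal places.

2.35

Let group 1 = supplier X, group 2 = supplier Y. H0: μ_1 = μ_2; H1: μ_1 > μ_2 (Welch's two-sample t-test, right-tailed).
t = (x̄_1 − x̄_2)/√(s_1²/n_1 + s_2²/n_2) = (37.3 − 33.1)/√(8.76²/31 + 4.31²/26) = 2.35
Welch–Satterthwaite df ≈ 45.29
p-value = P(T ≥ 2.35) ≈ 0.0116
Since p ≈ 0.0116 < α = 0.05, reject H0; the evidence is statistically significant.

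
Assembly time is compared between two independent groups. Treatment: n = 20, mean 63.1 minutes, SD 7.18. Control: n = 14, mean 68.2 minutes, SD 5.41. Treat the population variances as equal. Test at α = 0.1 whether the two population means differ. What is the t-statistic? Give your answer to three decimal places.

Let group 1 = treatment, group 2 = control. H0: μ_1 = μ_2; H1: μ_1 ≠ μ_2 (two-sample pooled-variance t-test, two-sided).
s_p² = [(20−1)·7.18² + (14−1)·5.41²]/(20+14−2) = 42.4994
t = (63.1 − 68.2)/√[42.4994·(1/20 + 1/14)] = -2.245
df = n₁ + n₂ − 2 = 32
Two-sided p-value ≈ 0.0318
Since p ≈ 0.0318 < α = 0.1, reject H0; the data support H1.

-2.245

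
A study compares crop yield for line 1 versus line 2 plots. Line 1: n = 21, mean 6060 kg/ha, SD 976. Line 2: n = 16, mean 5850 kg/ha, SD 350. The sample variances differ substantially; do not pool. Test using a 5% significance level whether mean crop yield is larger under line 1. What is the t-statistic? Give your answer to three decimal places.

Let group 1 = line 1, group 2 = line 2. H0: μ_1 = μ_2; H1: μ_1 > μ_2 (Welch's two-sample t-test, right-tailed).
t = (x̄_1 − x̄_2)/√(s_1²/n_1 + s_2²/n_2) = (6060 − 5850)/√(976²/21 + 350²/16) = 0.912
Welch–Satterthwaite df ≈ 26.32
p-value = P(T ≥ 0.912) ≈ 0.185
Since p ≈ 0.185 > α = 0.05, fail to reject H0; the data do not provide sufficient evidence against H0.

0.912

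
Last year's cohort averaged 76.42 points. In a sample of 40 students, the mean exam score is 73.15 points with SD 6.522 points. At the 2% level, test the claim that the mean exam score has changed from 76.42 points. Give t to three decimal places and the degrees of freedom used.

t = -3.171, df = 39

H0: μ = 76.42; H1: μ ≠ 76.42 (one-sample t-test, two-sided).
t = (x̄ − μ₀)/(s/√n) = (73.15 − 76.42)/(6.522/√40) = -3.171
df = n − 1 = 39
Two-sided p-value ≈ 0.003
Since p ≈ 0.003 < α = 0.02, reject H0; the evidence is statistically significant.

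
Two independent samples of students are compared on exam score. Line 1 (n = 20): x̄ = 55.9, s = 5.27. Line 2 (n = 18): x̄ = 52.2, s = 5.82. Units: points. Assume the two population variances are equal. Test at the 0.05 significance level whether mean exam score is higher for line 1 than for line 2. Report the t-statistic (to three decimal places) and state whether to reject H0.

t = 2.057; reject H0

Let group 1 = line 1, group 2 = line 2. H0: μ_1 = μ_2; H1: μ_1 > μ_2 (two-sample pooled-variance t-test, right-tailed).
s_p² = [(20−1)·5.27² + (18−1)·5.82²]/(20+18−2) = 30.6532
t = (55.9 − 52.2)/√[30.6532·(1/20 + 1/18)] = 2.057
df = n₁ + n₂ − 2 = 36
p-value = P(T ≥ 2.057) ≈ 0.0235
Since p ≈ 0.0235 < α = 0.05, reject H0; the evidence is statistically significant.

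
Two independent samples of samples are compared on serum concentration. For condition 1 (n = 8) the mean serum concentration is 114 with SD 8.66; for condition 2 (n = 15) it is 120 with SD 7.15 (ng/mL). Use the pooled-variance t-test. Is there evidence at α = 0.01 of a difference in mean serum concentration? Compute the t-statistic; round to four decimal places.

Let group 1 = condition 1, group 2 = condition 2. H0: μ_1 = μ_2; H1: μ_1 ≠ μ_2 (two-sample pooled-variance t-test, two-sided).
s_p² = [(8−1)·8.66² + (15−1)·7.15²]/(8+15−2) = 59.0802
t = (114 − 120)/√[59.0802·(1/8 + 1/15)] = -1.7830
df = n₁ + n₂ − 2 = 21
Two-sided p-value ≈ 0.0890
Since p ≈ 0.0890 > α = 0.01, fail to reject H0; the evidence is not statistically significant.

-1.7830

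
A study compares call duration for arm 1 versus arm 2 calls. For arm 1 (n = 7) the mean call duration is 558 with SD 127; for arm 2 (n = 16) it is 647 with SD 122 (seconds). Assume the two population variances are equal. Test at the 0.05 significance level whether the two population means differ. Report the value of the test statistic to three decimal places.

-1.591

Let group 1 = arm 1, group 2 = arm 2. H0: μ_1 = μ_2; H1: μ_1 ≠ μ_2 (two-sample pooled-variance t-test, two-sided).
s_p² = [(7−1)·127² + (16−1)·122²]/(7+16−2) = 15239.7
t = (558 − 647)/√[15239.7·(1/7 + 1/16)] = -1.591
df = n₁ + n₂ − 2 = 21
Two-sided p-value ≈ 0.127
Since p ≈ 0.127 > α = 0.05, fail to reject H0; the data do not provide sufficient evidence against H0.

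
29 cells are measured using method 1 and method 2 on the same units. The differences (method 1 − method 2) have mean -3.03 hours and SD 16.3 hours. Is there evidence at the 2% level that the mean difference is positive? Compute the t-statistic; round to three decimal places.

H0: μ_d = 0; H1: μ_d > 0 (paired t-test on the differences, right-tailed).
t = d̄/(s_d/√n) = -3.03/(16.3/√29) = -1.001
df = n − 1 = 28
p-value = P(T ≥ -1.001) ≈ 0.8373
Since p ≈ 0.8373 > α = 0.02, fail to reject H0; the evidence is not statistically significant.

-1.001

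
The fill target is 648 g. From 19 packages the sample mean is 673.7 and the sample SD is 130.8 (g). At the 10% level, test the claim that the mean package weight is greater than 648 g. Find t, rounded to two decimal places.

H0: μ = 648; H1: μ > 648 (one-sample t-test, right-tailed).
t = (x̄ − μ₀)/(s/√n) = (673.7 − 648)/(130.8/√19) = 0.86
df = n − 1 = 18
p-value = P(T ≥ 0.86) ≈ 0.202
Since p ≈ 0.202 > α = 0.1, fail to reject H0; the data do not provide sufficient evidence against H0.

0.86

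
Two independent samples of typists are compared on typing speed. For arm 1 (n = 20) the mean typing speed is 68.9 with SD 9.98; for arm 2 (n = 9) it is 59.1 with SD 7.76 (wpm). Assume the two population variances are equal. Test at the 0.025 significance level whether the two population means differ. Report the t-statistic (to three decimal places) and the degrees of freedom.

t = 2.604, df = 27

Let group 1 = arm 1, group 2 = arm 2. H0: μ_1 = μ_2; H1: μ_1 ≠ μ_2 (two-sample pooled-variance t-test, two-sided).
s_p² = [(20−1)·9.98² + (9−1)·7.76²]/(20+9−2) = 87.9314
t = (68.9 − 59.1)/√[87.9314·(1/20 + 1/9)] = 2.604
df = n₁ + n₂ − 2 = 27
Two-sided p-value ≈ 0.015
Since p ≈ 0.015 < α = 0.025, reject H0; the data support H1.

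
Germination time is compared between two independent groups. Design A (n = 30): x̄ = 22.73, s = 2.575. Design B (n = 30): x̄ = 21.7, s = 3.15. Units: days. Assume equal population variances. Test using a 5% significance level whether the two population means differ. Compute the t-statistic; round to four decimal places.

1.3866

Let group 1 = design A, group 2 = design B. H0: μ_1 = μ_2; H1: μ_1 ≠ μ_2 (two-sample pooled-variance t-test, two-sided).
s_p² = [(30−1)·2.575² + (30−1)·3.15²]/(30+30−2) = 8.27656
t = (22.73 − 21.7)/√[8.27656·(1/30 + 1/30)] = 1.3866
df = n₁ + n₂ − 2 = 58
Two-sided p-value ≈ 0.171
Since p ≈ 0.171 > α = 0.05, fail to reject H0; the evidence is not statistically significant.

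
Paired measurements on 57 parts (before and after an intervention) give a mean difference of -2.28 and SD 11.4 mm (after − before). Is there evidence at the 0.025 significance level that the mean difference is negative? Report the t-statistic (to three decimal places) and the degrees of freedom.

H0: μ_d = 0; H1: μ_d < 0 (paired t-test on the differences, left-tailed).
t = d̄/(s_d/√n) = -2.28/(11.4/√57) = -1.510
df = n − 1 = 56
p-value = P(T ≤ -1.510) ≈ 0.068
Since p ≈ 0.068 > α = 0.025, fail to reject H0; the evidence is not statistically significant.

t = -1.510, df = 56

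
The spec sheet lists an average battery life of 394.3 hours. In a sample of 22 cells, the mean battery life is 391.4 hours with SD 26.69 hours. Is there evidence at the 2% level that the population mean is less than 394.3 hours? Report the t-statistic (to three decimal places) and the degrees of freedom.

t = -0.510, df = 21

H0: μ = 394.3; H1: μ < 394.3 (one-sample t-test, left-tailed).
t = (x̄ − μ₀)/(s/√n) = (391.4 − 394.3)/(26.69/√22) = -0.510
df = n − 1 = 21
p-value = P(T ≤ -0.510) ≈ 0.3078
Since p ≈ 0.3078 > α = 0.02, fail to reject H0; the evidence is not statistically significant.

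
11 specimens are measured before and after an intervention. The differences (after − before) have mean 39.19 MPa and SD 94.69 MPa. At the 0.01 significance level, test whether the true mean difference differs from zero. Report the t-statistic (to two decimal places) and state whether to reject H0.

t = 1.37; fail to reject H0

H0: μ_d = 0; H1: μ_d ≠ 0 (paired t-test on the differences, two-sided).
t = d̄/(s_d/√n) = 39.19/(94.69/√11) = 1.37
df = n − 1 = 10
Two-sided p-value ≈ 0.1999
Since p ≈ 0.1999 > α = 0.01, fail to reject H0; the data do not provide sufficient evidence against H0.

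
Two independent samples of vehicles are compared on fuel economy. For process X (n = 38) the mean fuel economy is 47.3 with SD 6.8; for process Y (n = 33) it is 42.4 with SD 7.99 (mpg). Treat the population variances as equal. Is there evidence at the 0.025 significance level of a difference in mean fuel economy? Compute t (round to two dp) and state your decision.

Let group 1 = process X, group 2 = process Y. H0: μ_1 = μ_2; H1: μ_1 ≠ μ_2 (two-sample pooled-variance t-test, two-sided).
s_p² = [(38−1)·6.8² + (33−1)·7.99²]/(38+33−2) = 54.4024
t = (47.3 − 42.4)/√[54.4024·(1/38 + 1/33)] = 2.79
df = n₁ + n₂ − 2 = 69
Two-sided p-value ≈ 0.007
Since p ≈ 0.007 < α = 0.025, reject H0; the data support H1.

t = 2.79; reject H0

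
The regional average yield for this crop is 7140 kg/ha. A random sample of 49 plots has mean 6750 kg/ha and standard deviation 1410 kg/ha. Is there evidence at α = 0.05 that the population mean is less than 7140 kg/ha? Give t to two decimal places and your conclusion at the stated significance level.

H0: μ = 7140; H1: μ < 7140 (one-sample t-test, left-tailed).
t = (x̄ − μ₀)/(s/√n) = (6750 − 7140)/(1410/√49) = -1.94
df = n − 1 = 48
p-value = P(T ≤ -1.94) ≈ 0.029
Since p ≈ 0.029 < α = 0.05, reject H0; the data support H1.

t = -1.94; reject H0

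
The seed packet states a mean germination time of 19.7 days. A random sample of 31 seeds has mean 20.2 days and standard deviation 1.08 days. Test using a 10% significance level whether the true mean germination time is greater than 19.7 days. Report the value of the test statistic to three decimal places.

H0: μ = 19.7; H1: μ > 19.7 (one-sample t-test, right-tailed).
t = (x̄ − μ₀)/(s/√n) = (20.2 − 19.7)/(1.08/√31) = 2.578
df = n − 1 = 30
p-value = P(T ≥ 2.578) ≈ 0.008
Since p ≈ 0.008 < α = 0.1, reject H0; the evidence is statistically significant.

2.578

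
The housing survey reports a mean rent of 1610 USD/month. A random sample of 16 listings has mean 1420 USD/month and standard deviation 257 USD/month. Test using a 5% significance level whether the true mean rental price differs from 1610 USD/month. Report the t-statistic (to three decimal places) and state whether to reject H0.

H0: μ = 1610; H1: μ ≠ 1610 (one-sample t-test, two-sided).
t = (x̄ − μ₀)/(s/√n) = (1420 − 1610)/(257/√16) = -2.957
df = n − 1 = 15
Two-sided p-value ≈ 0.010
Since p ≈ 0.010 < α = 0.05, reject H0; the data support H1.

t = -2.957; reject H0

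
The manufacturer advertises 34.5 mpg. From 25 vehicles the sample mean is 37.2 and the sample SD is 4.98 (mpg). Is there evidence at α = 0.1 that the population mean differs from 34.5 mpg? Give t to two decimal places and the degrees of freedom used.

t = 2.71, df = 24

H0: μ = 34.5; H1: μ ≠ 34.5 (one-sample t-test, two-sided).
t = (x̄ − μ₀)/(s/√n) = (37.2 − 34.5)/(4.98/√25) = 2.71
df = n − 1 = 24
Two-sided p-value ≈ 0.012
Since p ≈ 0.012 < α = 0.1, reject H0; the evidence is statistically significant.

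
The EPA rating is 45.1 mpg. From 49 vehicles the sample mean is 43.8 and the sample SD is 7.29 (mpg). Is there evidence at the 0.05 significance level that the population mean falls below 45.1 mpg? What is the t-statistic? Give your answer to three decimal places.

H0: μ = 45.1; H1: μ < 45.1 (one-sample t-test, left-tailed).
t = (x̄ − μ₀)/(s/√n) = (43.8 − 45.1)/(7.29/√49) = -1.248
df = n − 1 = 48
p-value = P(T ≤ -1.248) ≈ 0.109
Since p ≈ 0.109 > α = 0.05, fail to reject H0; the data do not provide sufficient evidence against H0.

-1.248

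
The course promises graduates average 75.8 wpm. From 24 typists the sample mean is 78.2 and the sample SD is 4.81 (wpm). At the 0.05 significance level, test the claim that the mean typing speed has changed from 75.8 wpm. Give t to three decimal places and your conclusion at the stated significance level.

t = 2.444; reject H0

H0: μ = 75.8; H1: μ ≠ 75.8 (one-sample t-test, two-sided).
t = (x̄ − μ₀)/(s/√n) = (78.2 − 75.8)/(4.81/√24) = 2.444
df = n − 1 = 23
Two-sided p-value ≈ 0.0226
Since p ≈ 0.0226 < α = 0.05, reject H0; the data support H1.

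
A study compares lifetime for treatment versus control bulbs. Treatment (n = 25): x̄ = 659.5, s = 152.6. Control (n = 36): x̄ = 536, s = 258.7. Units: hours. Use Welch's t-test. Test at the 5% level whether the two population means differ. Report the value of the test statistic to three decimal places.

Let group 1 = treatment, group 2 = control. H0: μ_1 = μ_2; H1: μ_1 ≠ μ_2 (Welch's two-sample t-test, two-sided).
t = (x̄_1 − x̄_2)/√(s_1²/n_1 + s_2²/n_2) = (659.5 − 536)/√(152.6²/25 + 258.7²/36) = 2.338
Welch–Satterthwaite df ≈ 57.73
Two-sided p-value ≈ 0.0229
Since p ≈ 0.0229 < α = 0.05, reject H0; the data support H1.

2.338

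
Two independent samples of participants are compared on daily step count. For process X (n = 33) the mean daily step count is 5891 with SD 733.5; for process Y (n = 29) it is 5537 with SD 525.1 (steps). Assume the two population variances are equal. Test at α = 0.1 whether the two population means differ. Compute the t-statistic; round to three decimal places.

2.157

Let group 1 = process X, group 2 = process Y. H0: μ_1 = μ_2; H1: μ_1 ≠ μ_2 (two-sample pooled-variance t-test, two-sided).
s_p² = [(33−1)·733.5² + (29−1)·525.1²]/(33+29−2) = 415619
t = (5891 − 5537)/√[415619·(1/33 + 1/29)] = 2.157
df = n₁ + n₂ − 2 = 60
Two-sided p-value ≈ 0.035
Since p ≈ 0.035 < α = 0.1, reject H0; the evidence is statistically significant.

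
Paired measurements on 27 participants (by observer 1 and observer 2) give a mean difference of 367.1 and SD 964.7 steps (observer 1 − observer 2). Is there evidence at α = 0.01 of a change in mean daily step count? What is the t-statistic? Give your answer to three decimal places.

1.977

H0: μ_d = 0; H1: μ_d ≠ 0 (paired t-test on the differences, two-sided).
t = d̄/(s_d/√n) = 367.1/(964.7/√27) = 1.977
df = n − 1 = 26
Two-sided p-value ≈ 0.059
Since p ≈ 0.059 > α = 0.01, fail to reject H0; the data do not provide sufficient evidence against H0.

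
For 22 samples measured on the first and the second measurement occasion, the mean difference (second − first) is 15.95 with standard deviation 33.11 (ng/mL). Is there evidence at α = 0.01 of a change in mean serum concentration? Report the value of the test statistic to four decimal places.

H0: μ_d = 0; H1: μ_d ≠ 0 (paired t-test on the differences, two-sided).
t = d̄/(s_d/√n) = 15.95/(33.11/√22) = 2.2595
df = n − 1 = 21
Two-sided p-value ≈ 0.035
Since p ≈ 0.035 > α = 0.01, fail to reject H0; the evidence is not statistically significant.

2.2595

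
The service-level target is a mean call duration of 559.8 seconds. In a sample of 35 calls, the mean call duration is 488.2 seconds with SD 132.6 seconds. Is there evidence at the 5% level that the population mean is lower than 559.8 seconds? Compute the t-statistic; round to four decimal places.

-3.1945

H0: μ = 559.8; H1: μ < 559.8 (one-sample t-test, left-tailed).
t = (x̄ − μ₀)/(s/√n) = (488.2 − 559.8)/(132.6/√35) = -3.1945
df = n − 1 = 34
p-value = P(T ≤ -3.1945) ≈ 0.002
Since p ≈ 0.002 < α = 0.05, reject H0; the evidence is statistically significant.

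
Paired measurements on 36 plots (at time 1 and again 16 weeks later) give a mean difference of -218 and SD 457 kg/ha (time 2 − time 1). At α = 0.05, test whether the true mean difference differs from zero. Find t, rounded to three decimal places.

H0: μ_d = 0; H1: μ_d ≠ 0 (paired t-test on the differences, two-sided).
t = d̄/(s_d/√n) = -218/(457/√36) = -2.862
df = n − 1 = 35
Two-sided p-value ≈ 0.007
Since p ≈ 0.007 < α = 0.05, reject H0; the evidence is statistically significant.

-2.862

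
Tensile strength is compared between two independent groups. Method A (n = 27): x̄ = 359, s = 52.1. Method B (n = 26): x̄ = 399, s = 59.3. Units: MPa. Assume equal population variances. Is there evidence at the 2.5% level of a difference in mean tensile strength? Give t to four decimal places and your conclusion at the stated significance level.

t = -2.6114; reject H0

Let group 1 = method A, group 2 = method B. H0: μ_1 = μ_2; H1: μ_1 ≠ μ_2 (two-sample pooled-variance t-test, two-sided).
s_p² = [(27−1)·52.1² + (26−1)·59.3²]/(27+26−2) = 3107.59
t = (359 − 399)/√[3107.59·(1/27 + 1/26)] = -2.6114
df = n₁ + n₂ − 2 = 51
Two-sided p-value ≈ 0.0118
Since p ≈ 0.0118 < α = 0.025, reject H0; the evidence is statistically significant.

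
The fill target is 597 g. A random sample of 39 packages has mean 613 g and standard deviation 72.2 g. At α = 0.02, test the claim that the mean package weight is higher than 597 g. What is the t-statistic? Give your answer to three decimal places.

1.384

H0: μ = 597; H1: μ > 597 (one-sample t-test, right-tailed).
t = (x̄ − μ₀)/(s/√n) = (613 − 597)/(72.2/√39) = 1.384
df = n − 1 = 38
p-value = P(T ≥ 1.384) ≈ 0.087
Since p ≈ 0.087 > α = 0.02, fail to reject H0; the evidence is not statistically significant.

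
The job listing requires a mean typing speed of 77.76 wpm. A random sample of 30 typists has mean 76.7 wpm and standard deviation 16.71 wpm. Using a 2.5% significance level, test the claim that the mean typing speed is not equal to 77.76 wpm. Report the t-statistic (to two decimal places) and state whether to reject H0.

H0: μ = 77.76; H1: μ ≠ 77.76 (one-sample t-test, two-sided).
t = (x̄ − μ₀)/(s/√n) = (76.7 − 77.76)/(16.71/√30) = -0.35
df = n − 1 = 29
Two-sided p-value ≈ 0.7308
Since p ≈ 0.7308 > α = 0.025, fail to reject H0; the evidence is not statistically significant.

t = -0.35; fail to reject H0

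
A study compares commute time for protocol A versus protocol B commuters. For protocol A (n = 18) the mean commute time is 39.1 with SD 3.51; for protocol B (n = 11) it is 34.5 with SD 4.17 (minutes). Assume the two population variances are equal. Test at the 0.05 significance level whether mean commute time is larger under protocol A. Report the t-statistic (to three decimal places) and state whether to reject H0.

t = 3.190; reject H0

Let group 1 = protocol A, group 2 = protocol B. H0: μ_1 = μ_2; H1: μ_1 > μ_2 (two-sample pooled-variance t-test, right-tailed).
s_p² = [(18−1)·3.51² + (11−1)·4.17²]/(18+11−2) = 14.1974
t = (39.1 − 34.5)/√[14.1974·(1/18 + 1/11)] = 3.190
df = n₁ + n₂ − 2 = 27
p-value = P(T ≥ 3.190) ≈ 0.0018
Since p ≈ 0.0018 < α = 0.05, reject H0; the evidence is statistically significant.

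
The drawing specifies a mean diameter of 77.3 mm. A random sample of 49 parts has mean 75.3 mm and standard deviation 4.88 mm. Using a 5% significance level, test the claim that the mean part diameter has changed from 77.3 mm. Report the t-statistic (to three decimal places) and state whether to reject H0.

t = -2.869; reject H0

H0: μ = 77.3; H1: μ ≠ 77.3 (one-sample t-test, two-sided).
t = (x̄ − μ₀)/(s/√n) = (75.3 − 77.3)/(4.88/√49) = -2.869
df = n − 1 = 48
Two-sided p-value ≈ 0.006
Since p ≈ 0.006 < α = 0.05, reject H0; the data support H1.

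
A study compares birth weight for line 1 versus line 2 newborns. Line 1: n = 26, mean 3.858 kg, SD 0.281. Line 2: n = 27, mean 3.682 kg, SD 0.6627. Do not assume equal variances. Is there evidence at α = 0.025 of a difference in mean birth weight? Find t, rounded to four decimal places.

Let group 1 = line 1, group 2 = line 2. H0: μ_1 = μ_2; H1: μ_1 ≠ μ_2 (Welch's two-sample t-test, two-sided).
t = (x̄_1 − x̄_2)/√(s_1²/n_1 + s_2²/n_2) = (3.858 − 3.682)/√(0.281²/26 + 0.6627²/27) = 1.2668
Welch–Satterthwaite df ≈ 35.33
Two-sided p-value ≈ 0.2135
Since p ≈ 0.2135 > α = 0.025, fail to reject H0; the evidence is not statistically significant.

1.2668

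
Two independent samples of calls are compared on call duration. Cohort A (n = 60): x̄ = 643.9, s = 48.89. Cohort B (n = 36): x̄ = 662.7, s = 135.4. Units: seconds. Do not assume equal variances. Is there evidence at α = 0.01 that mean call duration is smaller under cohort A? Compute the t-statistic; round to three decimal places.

Let group 1 = cohort A, group 2 = cohort B. H0: μ_1 = μ_2; H1: μ_1 < μ_2 (Welch's two-sample t-test, left-tailed).
t = (x̄_1 − x̄_2)/√(s_1²/n_1 + s_2²/n_2) = (643.9 − 662.7)/√(48.89²/60 + 135.4²/36) = -0.802
Welch–Satterthwaite df ≈ 40.54
p-value = P(T ≤ -0.802) ≈ 0.2135
Since p ≈ 0.2135 > α = 0.01, fail to reject H0; the data do not provide sufficient evidence against H0.

-0.802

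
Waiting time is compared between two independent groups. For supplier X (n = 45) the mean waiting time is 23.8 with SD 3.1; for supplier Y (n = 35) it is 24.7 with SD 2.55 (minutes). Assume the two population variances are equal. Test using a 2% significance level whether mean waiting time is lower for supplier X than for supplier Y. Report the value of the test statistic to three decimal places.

Let group 1 = supplier X, group 2 = supplier Y. H0: μ_1 = μ_2; H1: μ_1 < μ_2 (two-sample pooled-variance t-test, left-tailed).
s_p² = [(45−1)·3.1² + (35−1)·2.55²]/(45+35−2) = 8.25545
t = (23.8 − 24.7)/√[8.25545·(1/45 + 1/35)] = -1.390
df = n₁ + n₂ − 2 = 78
p-value = P(T ≤ -1.390) ≈ 0.084
Since p ≈ 0.084 > α = 0.02, fail to reject H0; the evidence is not statistically significant.

-1.390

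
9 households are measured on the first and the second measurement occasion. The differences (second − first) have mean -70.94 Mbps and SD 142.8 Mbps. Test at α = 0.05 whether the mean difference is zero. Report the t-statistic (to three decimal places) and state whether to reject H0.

t = -1.490; fail to reject H0

H0: μ_d = 0; H1: μ_d ≠ 0 (paired t-test on the differences, two-sided).
t = d̄/(s_d/√n) = -70.94/(142.8/√9) = -1.490
df = n − 1 = 8
Two-sided p-value ≈ 0.174
Since p ≈ 0.174 > α = 0.05, fail to reject H0; the data do not provide sufficient evidence against H0.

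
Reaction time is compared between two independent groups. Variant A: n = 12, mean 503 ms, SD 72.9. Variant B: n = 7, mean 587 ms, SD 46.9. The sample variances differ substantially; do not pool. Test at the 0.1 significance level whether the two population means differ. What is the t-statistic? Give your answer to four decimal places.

Let group 1 = variant A, group 2 = variant B. H0: μ_1 = μ_2; H1: μ_1 ≠ μ_2 (Welch's two-sample t-test, two-sided).
t = (x̄_1 − x̄_2)/√(s_1²/n_1 + s_2²/n_2) = (503 − 587)/√(72.9²/12 + 46.9²/7) = -3.0528
Welch–Satterthwaite df ≈ 16.72
Two-sided p-value ≈ 0.007
Since p ≈ 0.007 < α = 0.1, reject H0; the evidence is statistically significant.

-3.0528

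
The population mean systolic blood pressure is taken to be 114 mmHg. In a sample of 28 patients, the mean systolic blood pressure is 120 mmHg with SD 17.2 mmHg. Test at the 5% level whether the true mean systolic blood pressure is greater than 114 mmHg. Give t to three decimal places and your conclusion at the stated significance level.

H0: μ = 114; H1: μ > 114 (one-sample t-test, right-tailed).
t = (x̄ − μ₀)/(s/√n) = (120 − 114)/(17.2/√28) = 1.846
df = n − 1 = 27
p-value = P(T ≥ 1.846) ≈ 0.0380
Since p ≈ 0.0380 < α = 0.05, reject H0; the evidence is statistically significant.

t = 1.846; reject H0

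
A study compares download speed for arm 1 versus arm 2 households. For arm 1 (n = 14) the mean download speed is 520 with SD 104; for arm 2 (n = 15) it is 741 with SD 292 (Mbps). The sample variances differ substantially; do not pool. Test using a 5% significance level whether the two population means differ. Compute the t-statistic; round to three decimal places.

Let group 1 = arm 1, group 2 = arm 2. H0: μ_1 = μ_2; H1: μ_1 ≠ μ_2 (Welch's two-sample t-test, two-sided).
t = (x̄_1 − x̄_2)/√(s_1²/n_1 + s_2²/n_2) = (520 − 741)/√(104²/14 + 292²/15) = -2.750
Welch–Satterthwaite df ≈ 17.71
Two-sided p-value ≈ 0.0133
Since p ≈ 0.0133 < α = 0.05, reject H0; the data support H1.

-2.750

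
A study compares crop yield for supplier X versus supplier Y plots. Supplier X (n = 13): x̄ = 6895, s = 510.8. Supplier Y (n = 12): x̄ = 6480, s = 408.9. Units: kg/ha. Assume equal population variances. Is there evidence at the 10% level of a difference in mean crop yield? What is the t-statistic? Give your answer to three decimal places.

Let group 1 = supplier X, group 2 = supplier Y. H0: μ_1 = μ_2; H1: μ_1 ≠ μ_2 (two-sample pooled-variance t-test, two-sided).
s_p² = [(13−1)·510.8² + (12−1)·408.9²]/(13+12−2) = 216095
t = (6895 − 6480)/√[216095·(1/13 + 1/12)] = 2.230
df = n₁ + n₂ − 2 = 23
Two-sided p-value ≈ 0.036
Since p ≈ 0.036 < α = 0.1, reject H0; the data support H1.

2.230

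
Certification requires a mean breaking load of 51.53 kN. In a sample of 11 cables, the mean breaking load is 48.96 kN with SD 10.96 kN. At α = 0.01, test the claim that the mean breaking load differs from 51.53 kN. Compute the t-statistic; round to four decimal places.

H0: μ = 51.53; H1: μ ≠ 51.53 (one-sample t-test, two-sided).
t = (x̄ − μ₀)/(s/√n) = (48.96 − 51.53)/(10.96/√11) = -0.7777
df = n − 1 = 10
Two-sided p-value ≈ 0.455
Since p ≈ 0.455 > α = 0.01, fail to reject H0; the data do not provide sufficient evidence against H0.

-0.7777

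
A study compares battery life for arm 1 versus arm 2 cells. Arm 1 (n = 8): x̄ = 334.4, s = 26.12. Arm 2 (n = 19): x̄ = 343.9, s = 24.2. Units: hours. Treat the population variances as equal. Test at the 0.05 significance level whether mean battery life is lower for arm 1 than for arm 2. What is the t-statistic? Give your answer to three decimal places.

-0.911

Let group 1 = arm 1, group 2 = arm 2. H0: μ_1 = μ_2; H1: μ_1 < μ_2 (two-sample pooled-variance t-test, left-tailed).
s_p² = [(8−1)·26.12² + (19−1)·24.2²]/(8+19−2) = 612.692
t = (334.4 − 343.9)/√[612.692·(1/8 + 1/19)] = -0.911
df = n₁ + n₂ − 2 = 25
p-value = P(T ≤ -0.911) ≈ 0.186
Since p ≈ 0.186 > α = 0.05, fail to reject H0; the data do not provide sufficient evidence against H0.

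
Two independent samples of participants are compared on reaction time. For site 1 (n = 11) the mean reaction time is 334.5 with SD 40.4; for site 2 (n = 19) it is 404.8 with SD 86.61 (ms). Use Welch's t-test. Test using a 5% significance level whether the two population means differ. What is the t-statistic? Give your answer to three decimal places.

Let group 1 = site 1, group 2 = site 2. H0: μ_1 = μ_2; H1: μ_1 ≠ μ_2 (Welch's two-sample t-test, two-sided).
t = (x̄_1 − x̄_2)/√(s_1²/n_1 + s_2²/n_2) = (334.5 − 404.8)/√(40.4²/11 + 86.61²/19) = -3.016
Welch–Satterthwaite df ≈ 27.17
Two-sided p-value ≈ 0.0055
Since p ≈ 0.0055 < α = 0.05, reject H0; the data support H1.

-3.016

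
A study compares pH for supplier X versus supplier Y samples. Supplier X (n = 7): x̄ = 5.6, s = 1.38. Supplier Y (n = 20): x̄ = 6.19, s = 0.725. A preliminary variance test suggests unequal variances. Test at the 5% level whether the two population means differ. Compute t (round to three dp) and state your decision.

Let group 1 = supplier X, group 2 = supplier Y. H0: μ_1 = μ_2; H1: μ_1 ≠ μ_2 (Welch's two-sample t-test, two-sided).
t = (x̄_1 − x̄_2)/√(s_1²/n_1 + s_2²/n_2) = (5.6 − 6.19)/√(1.38²/7 + 0.725²/20) = -1.080
Welch–Satterthwaite df ≈ 7.19
Two-sided p-value ≈ 0.3149
Since p ≈ 0.3149 > α = 0.05, fail to reject H0; the data do not provide sufficient evidence against H0.

t = -1.080; fail to reject H0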